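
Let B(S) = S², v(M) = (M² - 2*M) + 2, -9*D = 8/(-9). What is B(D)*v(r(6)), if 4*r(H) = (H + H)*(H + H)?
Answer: 78464/6561 ≈ 11.959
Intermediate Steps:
r(H) = H² (r(H) = ((H + H)*(H + H))/4 = ((2*H)*(2*H))/4 = (4*H²)/4 = H²)
D = 8/81 (D = -8/(9*(-9)) = -8*(-1)/(9*9) = -⅑*(-8/9) = 8/81 ≈ 0.098765)
v(M) = 2 + M² - 2*M
B(D)*v(r(6)) = (8/81)²*(2 + (6²)² - 2*6²) = 64*(2 + 36² - 2*36)/6561 = 64*(2 + 1296 - 72)/6561 = (64/6561)*1226 = 78464/6561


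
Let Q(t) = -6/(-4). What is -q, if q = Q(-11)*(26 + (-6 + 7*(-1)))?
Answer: -39/2 ≈ -19.500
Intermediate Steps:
Q(t) = 3/2 (Q(t) = -6*(-¼) = 3/2)
q = 39/2 (q = 3*(26 + (-6 + 7*(-1)))/2 = 3*(26 + (-6 - 7))/2 = 3*(26 - 13)/2 = (3/2)*13 = 39/2 ≈ 19.500)
-q = -1*39/2 = -39/2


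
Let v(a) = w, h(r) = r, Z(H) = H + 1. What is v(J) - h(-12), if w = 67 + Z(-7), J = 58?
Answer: 73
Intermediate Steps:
Z(H) = 1 + H
w = 61 (w = 67 + (1 - 7) = 67 - 6 = 61)
v(a) = 61
v(J) - h(-12) = 61 - 1*(-12) = 61 + 12 = 73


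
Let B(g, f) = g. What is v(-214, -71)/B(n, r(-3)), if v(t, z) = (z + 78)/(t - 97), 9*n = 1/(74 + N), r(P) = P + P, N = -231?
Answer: 9891/311 ≈ 31.804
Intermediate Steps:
r(P) = 2*P
n = -1/1413 (n = 1/(9*(74 - 231)) = (⅑)/(-157) = (⅑)*(-1/157) = -1/1413 ≈ -0.00070771)
v(t, z) = (78 + z)/(-97 + t)
v(-214, -71)/B(n, r(-3)) = ((78 - 71)/(-97 - 214))/(-1/1413) = (7/(-311))*(-1413) = -1/311*7*(-1413) = -7/311*(-1413) = 9891/311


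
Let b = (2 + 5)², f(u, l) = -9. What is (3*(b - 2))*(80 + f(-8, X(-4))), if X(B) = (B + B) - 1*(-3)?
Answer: 10011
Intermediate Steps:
X(B) = 3 + 2*B (X(B) = 2*B + 3 = 3 + 2*B)
b = 49 (b = 7² = 49)
(3*(b - 2))*(80 + f(-8, X(-4))) = (3*(49 - 2))*(80 - 9) = (3*47)*71 = 141*71 = 10011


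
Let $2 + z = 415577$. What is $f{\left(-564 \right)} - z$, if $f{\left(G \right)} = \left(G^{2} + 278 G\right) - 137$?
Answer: $-254408$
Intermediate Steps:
$z = 415575$ ($z = -2 + 415577 = 415575$)
$f{\left(G \right)} = -137 + G^{2} + 278 G$
$f{\left(-564 \right)} - z = \left(-137 + \left(-564\right)^{2} + 278 \left(-564\right)\right) - 415575 = \left(-137 + 318096 - 156792\right) - 415575 = 161167 - 415575 = -254408$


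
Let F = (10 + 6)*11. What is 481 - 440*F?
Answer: -76959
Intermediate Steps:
F = 176 (F = 16*11 = 176)
481 - 440*F = 481 - 440*176 = 481 - 77440 = -76959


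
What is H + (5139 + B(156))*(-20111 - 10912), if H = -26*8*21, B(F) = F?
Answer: -164271153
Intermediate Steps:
H = -4368 (H = -208*21 = -4368)
H + (5139 + B(156))*(-20111 - 10912) = -4368 + (5139 + 156)*(-20111 - 10912) = -4368 + 5295*(-31023) = -4368 - 164266785 = -164271153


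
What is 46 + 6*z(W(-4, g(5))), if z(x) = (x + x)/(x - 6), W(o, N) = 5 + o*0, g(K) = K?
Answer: -14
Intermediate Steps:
W(o, N) = 5 (W(o, N) = 5 + 0 = 5)
z(x) = 2*x/(-6 + x) (z(x) = (2*x)/(-6 + x) = 2*x/(-6 + x))
46 + 6*z(W(-4, g(5))) = 46 + 6*(2*5/(-6 + 5)) = 46 + 6*(2*5/(-1)) = 46 + 6*(2*5*(-1)) = 46 + 6*(-10) = 46 - 60 = -14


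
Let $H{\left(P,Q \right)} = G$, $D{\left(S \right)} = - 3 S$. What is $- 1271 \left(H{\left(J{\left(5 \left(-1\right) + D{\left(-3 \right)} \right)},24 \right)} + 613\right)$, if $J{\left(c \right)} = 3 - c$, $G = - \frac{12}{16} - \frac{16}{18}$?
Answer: $- \frac{27973439}{36} \approx -7.7704 \cdot 10^{5}$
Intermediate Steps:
$G = - \frac{59}{36}$ ($G = \left(-12\right) \frac{1}{16} - \frac{8}{9} = - \frac{3}{4} - \frac{8}{9} = - \frac{59}{36} \approx -1.6389$)
$H{\left(P,Q \right)} = - \frac{59}{36}$
$- 1271 \left(H{\left(J{\left(5 \left(-1\right) + D{\left(-3 \right)} \right)},24 \right)} + 613\right) = - 1271 \left(- \frac{59}{36} + 613\right) = \left(-1271\right) \frac{22009}{36} = - \frac{27973439}{36}$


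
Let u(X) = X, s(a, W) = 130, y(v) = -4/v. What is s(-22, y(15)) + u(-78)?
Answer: 52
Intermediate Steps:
s(-22, y(15)) + u(-78) = 130 - 78 = 52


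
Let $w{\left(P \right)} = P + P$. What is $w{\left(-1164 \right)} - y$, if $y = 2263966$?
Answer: $-2266294$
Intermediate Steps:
$w{\left(P \right)} = 2 P$
$w{\left(-1164 \right)} - y = 2 \left(-1164\right) - 2263966 = -2328 - 2263966 = -2266294$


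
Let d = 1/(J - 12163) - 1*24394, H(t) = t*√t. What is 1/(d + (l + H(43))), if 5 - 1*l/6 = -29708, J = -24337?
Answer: 205011958963500/31547954364321718001 - 57286750000*√43/31547954364321718001 ≈ 6.4865e-6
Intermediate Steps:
l = 178278 (l = 30 - 6*(-29708) = 30 + 178248 = 178278)
H(t) = t^(3/2)
d = -890381001/36500 (d = 1/(-24337 - 12163) - 1*24394 = 1/(-36500) - 24394 = -1/36500 - 24394 = -890381001/36500 ≈ -24394.)
1/(d + (l + H(43))) = 1/(-890381001/36500 + (178278 + 43^(3/2))) = 1/(-890381001/36500 + (178278 + 43*√43)) = 1/(5616765999/36500 + 43*√43)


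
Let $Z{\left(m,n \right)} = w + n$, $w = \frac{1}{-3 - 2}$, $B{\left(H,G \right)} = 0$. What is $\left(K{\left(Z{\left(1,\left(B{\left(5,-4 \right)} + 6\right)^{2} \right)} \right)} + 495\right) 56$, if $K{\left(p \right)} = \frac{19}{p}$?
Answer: $\frac{4967200}{179} \approx 27750.0$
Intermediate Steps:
$w = - \frac{1}{5}$ ($w = \frac{1}{-5} = - \frac{1}{5} \approx -0.2$)
$Z{\left(m,n \right)} = - \frac{1}{5} + n$
$\left(K{\left(Z{\left(1,\left(B{\left(5,-4 \right)} + 6\right)^{2} \right)} \right)} + 495\right) 56 = \left(\frac{19}{- \frac{1}{5} + \left(0 + 6\right)^{2}} + 495\right) 56 = \left(\frac{19}{- \frac{1}{5} + 6^{2}} + 495\right) 56 = \left(\frac{19}{- \frac{1}{5} + 36} + 495\right) 56 = \left(\frac{19}{\frac{179}{5}} + 495\right) 56 = \left(19 \cdot \frac{5}{179} + 495\right) 56 = \left(\frac{95}{179} + 495\right) 56 = \frac{88700}{179} \cdot 56 = \frac{4967200}{179}$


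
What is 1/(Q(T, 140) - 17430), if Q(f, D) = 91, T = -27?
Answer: -1/17339 ≈ -5.7673e-5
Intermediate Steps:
1/(Q(T, 140) - 17430) = 1/(91 - 17430) = 1/(-17339) = -1/17339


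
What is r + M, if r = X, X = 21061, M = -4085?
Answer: 16976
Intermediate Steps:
r = 21061
r + M = 21061 - 4085 = 16976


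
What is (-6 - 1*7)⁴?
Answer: 28561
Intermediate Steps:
(-6 - 1*7)⁴ = (-6 - 7)⁴ = (-13)⁴ = 28561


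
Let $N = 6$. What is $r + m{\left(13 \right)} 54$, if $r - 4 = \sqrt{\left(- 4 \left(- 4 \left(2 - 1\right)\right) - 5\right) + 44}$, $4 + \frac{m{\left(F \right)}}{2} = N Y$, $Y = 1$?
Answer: $220 + \sqrt{55} \approx 227.42$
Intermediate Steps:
$m{\left(F \right)} = 4$ ($m{\left(F \right)} = -8 + 2 \cdot 6 \cdot 1 = -8 + 2 \cdot 6 = -8 + 12 = 4$)
$r = 4 + \sqrt{55}$ ($r = 4 + \sqrt{\left(- 4 \left(- 4 \left(2 - 1\right)\right) - 5\right) + 44} = 4 + \sqrt{\left(- 4 \left(\left(-4\right) 1\right) - 5\right) + 44} = 4 + \sqrt{\left(\left(-4\right) \left(-4\right) - 5\right) + 44} = 4 + \sqrt{\left(16 - 5\right) + 44} = 4 + \sqrt{11 + 44} = 4 + \sqrt{55} \approx 11.416$)
$r + m{\left(13 \right)} 54 = \left(4 + \sqrt{55}\right) + 4 \cdot 54 = \left(4 + \sqrt{55}\right) + 216 = 220 + \sqrt{55}$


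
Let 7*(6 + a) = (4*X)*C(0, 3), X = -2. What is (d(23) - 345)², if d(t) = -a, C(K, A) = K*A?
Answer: 114921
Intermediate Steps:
C(K, A) = A*K
a = -6 (a = -6 + ((4*(-2))*(3*0))/7 = -6 + (-8*0)/7 = -6 + (⅐)*0 = -6 + 0 = -6)
d(t) = 6 (d(t) = -1*(-6) = 6)
(d(23) - 345)² = (6 - 345)² = (-339)² = 114921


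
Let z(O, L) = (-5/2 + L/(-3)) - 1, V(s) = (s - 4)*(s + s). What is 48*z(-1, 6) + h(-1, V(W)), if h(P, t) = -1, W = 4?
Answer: -265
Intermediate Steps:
V(s) = 2*s*(-4 + s) (V(s) = (-4 + s)*(2*s) = 2*s*(-4 + s))
z(O, L) = -7/2 - L/3 (z(O, L) = (-5*½ + L*(-⅓)) - 1 = (-5/2 - L/3) - 1 = -7/2 - L/3)
48*z(-1, 6) + h(-1, V(W)) = 48*(-7/2 - ⅓*6) - 1 = 48*(-7/2 - 2) - 1 = 48*(-11/2) - 1 = -264 - 1 = -265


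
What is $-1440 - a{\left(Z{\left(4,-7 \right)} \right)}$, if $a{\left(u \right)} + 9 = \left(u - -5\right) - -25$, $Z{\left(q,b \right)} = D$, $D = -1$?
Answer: $-1460$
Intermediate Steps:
$Z{\left(q,b \right)} = -1$
$a{\left(u \right)} = 21 + u$ ($a{\left(u \right)} = -9 + \left(\left(u - -5\right) - -25\right) = -9 + \left(\left(u + 5\right) + 25\right) = -9 + \left(\left(5 + u\right) + 25\right) = -9 + \left(30 + u\right) = 21 + u$)
$-1440 - a{\left(Z{\left(4,-7 \right)} \right)} = -1440 - \left(21 - 1\right) = -1440 - 20 = -1460$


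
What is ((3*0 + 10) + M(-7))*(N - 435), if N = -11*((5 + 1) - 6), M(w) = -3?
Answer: -3045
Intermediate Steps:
N = 0 (N = -11*(6 - 6) = -11*0 = 0)
((3*0 + 10) + M(-7))*(N - 435) = ((3*0 + 10) - 3)*(0 - 435) = ((0 + 10) - 3)*(-435) = (10 - 3)*(-435) = 7*(-435) = -3045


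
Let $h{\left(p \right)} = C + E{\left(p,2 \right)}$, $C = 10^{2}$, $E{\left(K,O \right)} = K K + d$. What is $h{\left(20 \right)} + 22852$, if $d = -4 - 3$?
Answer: $23345$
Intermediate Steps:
$d = -7$ ($d = -4 - 3 = -7$)
$E{\left(K,O \right)} = -7 + K^{2}$ ($E{\left(K,O \right)} = K K - 7 = K^{2} - 7 = -7 + K^{2}$)
$C = 100$
$h{\left(p \right)} = 93 + p^{2}$ ($h{\left(p \right)} = 100 + \left(-7 + p^{2}\right) = 93 + p^{2}$)
$h{\left(20 \right)} + 22852 = \left(93 + 20^{2}\right) + 22852 = \left(93 + 400\right) + 22852 = 493 + 22852 = 23345$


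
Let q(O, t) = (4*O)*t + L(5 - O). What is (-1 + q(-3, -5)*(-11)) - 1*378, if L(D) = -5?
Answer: -984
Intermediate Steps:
q(O, t) = -5 + 4*O*t (q(O, t) = (4*O)*t - 5 = 4*O*t - 5 = -5 + 4*O*t)
(-1 + q(-3, -5)*(-11)) - 1*378 = (-1 + (-5 + 4*(-3)*(-5))*(-11)) - 1*378 = (-1 + (-5 + 60)*(-11)) - 378 = (-1 + 55*(-11)) - 378 = (-1 - 605) - 378 = -606 - 378 = -984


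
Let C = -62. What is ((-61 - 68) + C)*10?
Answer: -1910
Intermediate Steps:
((-61 - 68) + C)*10 = ((-61 - 68) - 62)*10 = (-129 - 62)*10 = -191*10 = -1910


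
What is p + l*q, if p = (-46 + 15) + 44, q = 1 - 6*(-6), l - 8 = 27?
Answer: 1308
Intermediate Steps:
l = 35 (l = 8 + 27 = 35)
q = 37 (q = 1 + 36 = 37)
p = 13 (p = -31 + 44 = 13)
p + l*q = 13 + 35*37 = 13 + 1295 = 1308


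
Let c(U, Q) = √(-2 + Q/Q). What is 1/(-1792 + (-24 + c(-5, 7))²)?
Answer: -1217/1483393 + 48*I/1483393 ≈ -0.00082042 + 3.2358e-5*I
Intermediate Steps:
c(U, Q) = I (c(U, Q) = √(-2 + 1) = √(-1) = I)
1/(-1792 + (-24 + c(-5, 7))²) = 1/(-1792 + (-24 + I)²)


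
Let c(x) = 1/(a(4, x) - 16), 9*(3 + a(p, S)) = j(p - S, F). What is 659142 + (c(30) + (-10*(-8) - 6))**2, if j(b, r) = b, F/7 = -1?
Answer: 25792897639/38809 ≈ 6.6461e+5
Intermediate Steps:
F = -7 (F = 7*(-1) = -7)
a(p, S) = -3 - S/9 + p/9 (a(p, S) = -3 + (p - S)/9 = -3 + (-S/9 + p/9) = -3 - S/9 + p/9)
c(x) = 1/(-167/9 - x/9) (c(x) = 1/((-3 - x/9 + (1/9)*4) - 16) = 1/((-3 - x/9 + 4/9) - 16) = 1/((-23/9 - x/9) - 16) = 1/(-167/9 - x/9))
659142 + (c(30) + (-10*(-8) - 6))**2 = 659142 + (-9/(167 + 30) + (-10*(-8) - 6))**2 = 659142 + (-9/197 + (80 - 6))**2 = 659142 + (-9*1/197 + 74)**2 = 659142 + (-9/197 + 74)**2 = 659142 + (14569/197)**2 = 659142 + 212255761/38809 = 25792897639/38809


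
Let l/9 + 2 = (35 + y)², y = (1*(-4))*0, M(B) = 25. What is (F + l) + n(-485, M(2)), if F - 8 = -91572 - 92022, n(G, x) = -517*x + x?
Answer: -185479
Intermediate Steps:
y = 0 (y = -4*0 = 0)
n(G, x) = -516*x
F = -183586 (F = 8 + (-91572 - 92022) = 8 - 183594 = -183586)
l = 11007 (l = -18 + 9*(35 + 0)² = -18 + 9*35² = -18 + 9*1225 = -18 + 11025 = 11007)
(F + l) + n(-485, M(2)) = (-183586 + 11007) - 516*25 = -172579 - 12900 = -185479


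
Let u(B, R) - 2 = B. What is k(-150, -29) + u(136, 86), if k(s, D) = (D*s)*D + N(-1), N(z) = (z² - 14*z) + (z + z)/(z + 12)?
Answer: -1385969/11 ≈ -1.2600e+5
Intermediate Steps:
N(z) = z² - 14*z + 2*z/(12 + z) (N(z) = (z² - 14*z) + (2*z)/(12 + z) = (z² - 14*z) + 2*z/(12 + z) = z² - 14*z + 2*z/(12 + z))
u(B, R) = 2 + B
k(s, D) = 163/11 + s*D² (k(s, D) = (D*s)*D - (-166 + (-1)² - 2*(-1))/(12 - 1) = s*D² - 1*(-166 + 1 + 2)/11 = s*D² - 1*1/11*(-163) = s*D² + 163/11 = 163/11 + s*D²)
k(-150, -29) + u(136, 86) = (163/11 - 150*(-29)²) + (2 + 136) = (163/11 - 150*841) + 138 = (163/11 - 126150) + 138 = -1387487/11 + 138 = -1385969/11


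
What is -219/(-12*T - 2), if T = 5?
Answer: 219/62 ≈ 3.5323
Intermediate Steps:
-219/(-12*T - 2) = -219/(-12*5 - 2) = -219/(-60 - 2) = -219/(-62) = -219*(-1/62) = 219/62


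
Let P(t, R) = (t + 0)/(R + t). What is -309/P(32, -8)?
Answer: -927/4 ≈ -231.75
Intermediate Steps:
P(t, R) = t/(R + t)
-309/P(32, -8) = -309/(32/(-8 + 32)) = -309/(32/24) = -309/(32*(1/24)) = -309/4/3 = -309*¾ = -927/4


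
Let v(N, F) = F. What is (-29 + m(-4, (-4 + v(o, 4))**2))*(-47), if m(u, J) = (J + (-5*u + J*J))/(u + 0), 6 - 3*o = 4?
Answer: 1598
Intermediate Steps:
o = 2/3 (o = 2 - 1/3*4 = 2 - 4/3 = 2/3 ≈ 0.66667)
m(u, J) = (J + J**2 - 5*u)/u (m(u, J) = (J + (-5*u + J**2))/u = (J + (J**2 - 5*u))/u = (J + J**2 - 5*u)/u)
(-29 + m(-4, (-4 + v(o, 4))**2))*(-47) = (-29 + ((-4 + 4)**2 + ((-4 + 4)**2)**2 - 5*(-4))/(-4))*(-47) = (-29 - (0**2 + (0**2)**2 + 20)/4)*(-47) = (-29 - (0 + 0**2 + 20)/4)*(-47) = (-29 - (0 + 0 + 20)/4)*(-47) = (-29 - 1/4*20)*(-47) = (-29 - 5)*(-47) = -34*(-47) = 1598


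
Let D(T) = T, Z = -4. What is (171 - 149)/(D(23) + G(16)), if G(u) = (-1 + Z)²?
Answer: 11/24 ≈ 0.45833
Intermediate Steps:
G(u) = 25 (G(u) = (-1 - 4)² = (-5)² = 25)
(171 - 149)/(D(23) + G(16)) = (171 - 149)/(23 + 25) = 22/48 = 22*(1/48) = 11/24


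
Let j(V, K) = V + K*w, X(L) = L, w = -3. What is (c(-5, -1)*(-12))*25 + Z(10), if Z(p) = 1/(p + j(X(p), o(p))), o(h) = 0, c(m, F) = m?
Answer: 30001/20 ≈ 1500.1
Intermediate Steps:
j(V, K) = V - 3*K (j(V, K) = V + K*(-3) = V - 3*K)
Z(p) = 1/(2*p) (Z(p) = 1/(p + (p - 3*0)) = 1/(p + (p + 0)) = 1/(p + p) = 1/(2*p))
(c(-5, -1)*(-12))*25 + Z(10) = -5*(-12)*25 + (½)/10 = 60*25 + (½)*(⅒) = 1500 + 1/20 = 30001/20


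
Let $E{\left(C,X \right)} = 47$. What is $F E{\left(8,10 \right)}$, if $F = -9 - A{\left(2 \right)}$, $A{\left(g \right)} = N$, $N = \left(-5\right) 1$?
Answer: $-188$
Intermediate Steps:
$N = -5$
$A{\left(g \right)} = -5$
$F = -4$ ($F = -9 - -5 = -9 + 5 = -4$)
$F E{\left(8,10 \right)} = \left(-4\right) 47 = -188$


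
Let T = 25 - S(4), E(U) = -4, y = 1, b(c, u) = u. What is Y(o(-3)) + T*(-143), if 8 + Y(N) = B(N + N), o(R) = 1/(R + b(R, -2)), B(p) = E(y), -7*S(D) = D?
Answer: -25681/7 ≈ -3668.7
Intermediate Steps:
S(D) = -D/7
B(p) = -4
o(R) = 1/(-2 + R) (o(R) = 1/(R - 2) = 1/(-2 + R))
T = 179/7 (T = 25 - (-1)*4/7 = 25 - 1*(-4/7) = 25 + 4/7 = 179/7 ≈ 25.571)
Y(N) = -12 (Y(N) = -8 - 4 = -12)
Y(o(-3)) + T*(-143) = -12 + (179/7)*(-143) = -12 - 25597/7 = -25681/7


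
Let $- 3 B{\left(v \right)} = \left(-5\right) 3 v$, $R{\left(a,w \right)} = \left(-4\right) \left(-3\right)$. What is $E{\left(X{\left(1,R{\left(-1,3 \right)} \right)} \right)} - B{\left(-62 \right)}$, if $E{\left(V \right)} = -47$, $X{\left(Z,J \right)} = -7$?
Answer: $263$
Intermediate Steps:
$R{\left(a,w \right)} = 12$
$B{\left(v \right)} = 5 v$ ($B{\left(v \right)} = - \frac{\left(-5\right) 3 v}{3} = - \frac{\left(-15\right) v}{3} = 5 v$)
$E{\left(X{\left(1,R{\left(-1,3 \right)} \right)} \right)} - B{\left(-62 \right)} = -47 - 5 \left(-62\right) = -47 - -310 = -47 + 310 = 263$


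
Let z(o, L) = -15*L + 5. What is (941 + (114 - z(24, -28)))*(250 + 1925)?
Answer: 1370250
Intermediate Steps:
z(o, L) = 5 - 15*L
(941 + (114 - z(24, -28)))*(250 + 1925) = (941 + (114 - (5 - 15*(-28))))*(250 + 1925) = (941 + (114 - (5 + 420)))*2175 = (941 + (114 - 1*425))*2175 = (941 + (114 - 425))*2175 = (941 - 311)*2175 = 630*2175 = 1370250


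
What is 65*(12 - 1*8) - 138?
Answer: 122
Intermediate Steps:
65*(12 - 1*8) - 138 = 65*(12 - 8) - 138 = 65*4 - 138 = 260 - 138 = 122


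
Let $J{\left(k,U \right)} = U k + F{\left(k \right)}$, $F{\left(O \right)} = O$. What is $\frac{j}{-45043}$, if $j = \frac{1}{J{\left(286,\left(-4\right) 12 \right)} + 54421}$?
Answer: $- \frac{1}{1845817097} \approx -5.4177 \cdot 10^{-10}$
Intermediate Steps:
$J{\left(k,U \right)} = k + U k$ ($J{\left(k,U \right)} = U k + k = k + U k$)
$j = \frac{1}{40979}$ ($j = \frac{1}{286 \left(1 - 48\right) + 54421} = \frac{1}{286 \left(-47\right) + 54421} = \frac{1}{-13442 + 54421} = \frac{1}{40979} \approx 2.4403 \cdot 10^{-5}$)
$\frac{j}{-45043} = \frac{1}{40979 \left(-45043\right)} = \frac{1}{40979} \left(- \frac{1}{45043}\right) = - \frac{1}{1845817097}$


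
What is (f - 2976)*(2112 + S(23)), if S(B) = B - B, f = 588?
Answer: -5043456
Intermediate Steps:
S(B) = 0
(f - 2976)*(2112 + S(23)) = (588 - 2976)*(2112 + 0) = -2388*2112 = -5043456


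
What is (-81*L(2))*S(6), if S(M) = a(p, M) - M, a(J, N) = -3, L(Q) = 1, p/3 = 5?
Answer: 729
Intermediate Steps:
p = 15 (p = 3*5 = 15)
S(M) = -3 - M
(-81*L(2))*S(6) = (-81*1)*(-3 - 1*6) = -81*(-3 - 6) = -81*(-9) = 729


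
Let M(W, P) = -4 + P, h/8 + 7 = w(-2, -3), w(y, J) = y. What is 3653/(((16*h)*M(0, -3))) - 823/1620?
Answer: -19967/362880 ≈ -0.055024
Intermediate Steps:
h = -72 (h = -56 + 8*(-2) = -56 - 16 = -72)
3653/(((16*h)*M(0, -3))) - 823/1620 = 3653/(((16*(-72))*(-4 - 3))) - 823/1620 = 3653/((-1152*(-7))) - 823*1/1620 = 3653/8064 - 823/1620 = -19967/362880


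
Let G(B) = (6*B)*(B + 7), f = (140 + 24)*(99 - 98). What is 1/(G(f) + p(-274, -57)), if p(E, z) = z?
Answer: 1/168207 ≈ 5.9451e-6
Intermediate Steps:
f = 164 (f = 164*1 = 164)
G(B) = 6*B*(7 + B) (G(B) = (6*B)*(7 + B) = 6*B*(7 + B))
1/(G(f) + p(-274, -57)) = 1/(6*164*(7 + 164) - 57) = 1/(6*164*171 - 57) = 1/(168264 - 57) = 1/168207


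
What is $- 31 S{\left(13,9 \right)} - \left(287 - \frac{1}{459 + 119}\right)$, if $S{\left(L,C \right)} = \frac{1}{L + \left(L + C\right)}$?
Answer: $- \frac{5823893}{20230} \approx -287.88$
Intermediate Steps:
$S{\left(L,C \right)} = \frac{1}{C + 2 L}$ ($S{\left(L,C \right)} = \frac{1}{L + \left(C + L\right)} = \frac{1}{C + 2 L}$)
$- 31 S{\left(13,9 \right)} - \left(287 - \frac{1}{459 + 119}\right) = - \frac{31}{9 + 2 \cdot 13} - \left(287 - \frac{1}{459 + 119}\right) = - \frac{31}{9 + 26} - \left(287 - \frac{1}{578}\right) = - \frac{31}{35} + \left(-287 + \frac{1}{578}\right) = \left(-31\right) \frac{1}{35} - \frac{165885}{578} = - \frac{31}{35} - \frac{165885}{578} = - \frac{5823893}{20230}$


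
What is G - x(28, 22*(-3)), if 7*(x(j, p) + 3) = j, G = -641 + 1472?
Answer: 830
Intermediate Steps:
G = 831
x(j, p) = -3 + j/7
G - x(28, 22*(-3)) = 831 - (-3 + (⅐)*28) = 831 - (-3 + 4) = 831 - 1*1 = 831 - 1 = 830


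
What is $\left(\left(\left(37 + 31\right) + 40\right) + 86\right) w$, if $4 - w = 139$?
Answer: $-26190$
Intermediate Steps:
$w = -135$ ($w = 4 - 139 = -135$)
$\left(\left(\left(37 + 31\right) + 40\right) + 86\right) w = \left(\left(\left(37 + 31\right) + 40\right) + 86\right) \left(-135\right) = \left(\left(68 + 40\right) + 86\right) \left(-135\right) = \left(108 + 86\right) \left(-135\right) = 194 \left(-135\right) = -26190$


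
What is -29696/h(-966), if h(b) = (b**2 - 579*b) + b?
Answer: -1856/93219 ≈ -0.019910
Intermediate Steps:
h(b) = b**2 - 578*b
-29696/h(-966) = -29696*(-1/(966*(-578 - 966))) = -29696/((-966*(-1544))) = -29696/1491504 = -29696*1/1491504 = -1856/93219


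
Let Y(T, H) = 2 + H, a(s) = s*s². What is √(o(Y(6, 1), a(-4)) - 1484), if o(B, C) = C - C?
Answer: 2*I*√371 ≈ 38.523*I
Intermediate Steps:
a(s) = s³
o(B, C) = 0
√(o(Y(6, 1), a(-4)) - 1484) = √(0 - 1484) = √(-1484) = 2*I*√371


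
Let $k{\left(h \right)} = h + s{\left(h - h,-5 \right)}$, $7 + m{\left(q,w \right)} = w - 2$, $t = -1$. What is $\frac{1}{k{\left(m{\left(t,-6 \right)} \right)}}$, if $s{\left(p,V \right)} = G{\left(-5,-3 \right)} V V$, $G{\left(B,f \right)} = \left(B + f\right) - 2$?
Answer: $- \frac{1}{265} \approx -0.0037736$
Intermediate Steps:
$m{\left(q,w \right)} = -9 + w$ ($m{\left(q,w \right)} = -7 + \left(w - 2\right) = -7 + \left(-2 + w\right) = -9 + w$)
$G{\left(B,f \right)} = -2 + B + f$
$s{\left(p,V \right)} = - 10 V^{2}$ ($s{\left(p,V \right)} = \left(-2 - 5 - 3\right) V V = - 10 V V = - 10 V^{2}$)
$k{\left(h \right)} = -250 + h$ ($k{\left(h \right)} = h - 10 \left(-5\right)^{2} = h - 250 = -250 + h$)
$\frac{1}{k{\left(m{\left(t,-6 \right)} \right)}} = \frac{1}{-250 - 15} = \frac{1}{-265} = - \frac{1}{265}$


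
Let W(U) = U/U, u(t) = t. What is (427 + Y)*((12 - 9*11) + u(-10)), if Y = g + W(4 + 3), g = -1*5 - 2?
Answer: -40837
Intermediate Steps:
W(U) = 1
g = -7 (g = -5 - 2 = -7)
Y = -6 (Y = -7 + 1 = -6)
(427 + Y)*((12 - 9*11) + u(-10)) = (427 - 6)*((12 - 9*11) - 10) = 421*((12 - 99) - 10) = 421*(-87 - 10) = 421*(-97) = -40837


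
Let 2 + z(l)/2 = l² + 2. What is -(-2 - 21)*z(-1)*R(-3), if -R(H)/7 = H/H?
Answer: -322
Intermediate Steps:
z(l) = 2*l² (z(l) = -4 + 2*(l² + 2) = -4 + 2*(2 + l²) = -4 + (4 + 2*l²) = 2*l²)
R(H) = -7 (R(H) = -7*H/H = -7*1 = -7)
-(-2 - 21)*z(-1)*R(-3) = -(-2 - 21)*(2*(-1)²)*(-7) = -(-46)*(-7) = -1*322 = -322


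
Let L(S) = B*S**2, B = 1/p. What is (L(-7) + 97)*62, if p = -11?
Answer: 63116/11 ≈ 5737.8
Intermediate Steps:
B = -1/11 (B = 1/(-11) = -1/11 ≈ -0.090909)
L(S) = -S**2/11
(L(-7) + 97)*62 = (-1/11*(-7)**2 + 97)*62 = (-1/11*49 + 97)*62 = (-49/11 + 97)*62 = (1018/11)*62 = 63116/11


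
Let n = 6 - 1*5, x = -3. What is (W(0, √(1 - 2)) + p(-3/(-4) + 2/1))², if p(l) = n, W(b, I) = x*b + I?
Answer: 2*I ≈ 2.0*I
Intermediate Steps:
W(b, I) = I - 3*b (W(b, I) = -3*b + I = I - 3*b)
n = 1 (n = 6 - 5 = 1)
p(l) = 1
(W(0, √(1 - 2)) + p(-3/(-4) + 2/1))² = ((√(1 - 2) - 3*0) + 1)² = ((√(-1) + 0) + 1)² = ((I + 0) + 1)² = (I + 1)² = (1 + I)²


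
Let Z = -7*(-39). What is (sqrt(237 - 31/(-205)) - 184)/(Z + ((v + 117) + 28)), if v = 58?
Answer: -46/119 + sqrt(2491570)/48790 ≈ -0.35420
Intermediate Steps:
Z = 273
(sqrt(237 - 31/(-205)) - 184)/(Z + ((v + 117) + 28)) = (sqrt(237 - 31/(-205)) - 184)/(273 + ((58 + 117) + 28)) = (sqrt(237 - 31*(-1/205)) - 184)/(273 + (175 + 28)) = (sqrt(237 + 31/205) - 184)/(273 + 203) = (sqrt(48616/205) - 184)/476 = (2*sqrt(2491570)/205 - 184)*(1/476) = (-184 + 2*sqrt(2491570)/205)*(1/476) = -46/119 + sqrt(2491570)/48790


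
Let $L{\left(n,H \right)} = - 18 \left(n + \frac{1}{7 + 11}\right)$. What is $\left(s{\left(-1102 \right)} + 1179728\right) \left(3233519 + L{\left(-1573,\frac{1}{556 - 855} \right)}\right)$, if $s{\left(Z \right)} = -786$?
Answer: $3845510741744$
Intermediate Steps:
$L{\left(n,H \right)} = -1 - 18 n$ ($L{\left(n,H \right)} = - 18 \left(n + \frac{1}{18}\right) = - 18 \left(\frac{1}{18} + n\right) = -1 - 18 n$)
$\left(s{\left(-1102 \right)} + 1179728\right) \left(3233519 + L{\left(-1573,\frac{1}{556 - 855} \right)}\right) = \left(-786 + 1179728\right) \left(3233519 - -28313\right) = 1178942 \left(3233519 + \left(-1 + 28314\right)\right) = 1178942 \left(3233519 + 28313\right) = 1178942 \cdot 3261832 = 3845510741744$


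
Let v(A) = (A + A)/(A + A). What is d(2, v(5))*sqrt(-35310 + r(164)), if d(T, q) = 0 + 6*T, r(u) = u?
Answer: 12*I*sqrt(35146) ≈ 2249.7*I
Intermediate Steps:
v(A) = 1 (v(A) = (2*A)/((2*A)) = (2*A)*(1/(2*A)) = 1)
d(T, q) = 6*T
d(2, v(5))*sqrt(-35310 + r(164)) = (6*2)*sqrt(-35310 + 164) = 12*sqrt(-35146) = 12*(I*sqrt(35146)) = 12*I*sqrt(35146)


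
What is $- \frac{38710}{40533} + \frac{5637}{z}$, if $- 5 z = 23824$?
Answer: $- \frac{2064649645}{965658192} \approx -2.1381$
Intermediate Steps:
$z = - \frac{23824}{5}$ ($z = \left(- \frac{1}{5}\right) 23824 = - \frac{23824}{5} \approx -4764.8$)
$- \frac{38710}{40533} + \frac{5637}{z} = - \frac{38710}{40533} + \frac{5637}{- \frac{23824}{5}} = \left(-38710\right) \frac{1}{40533} + 5637 \left(- \frac{5}{23824}\right) = - \frac{38710}{40533} - \frac{28185}{23824} = - \frac{2064649645}{965658192}$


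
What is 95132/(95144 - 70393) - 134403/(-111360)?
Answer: 4640169391/918757120 ≈ 5.0505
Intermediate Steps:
95132/(95144 - 70393) - 134403/(-111360) = 95132/24751 - 134403*(-1/111360) = 95132*(1/24751) + 44801/37120 = 95132/24751 + 44801/37120 = 4640169391/918757120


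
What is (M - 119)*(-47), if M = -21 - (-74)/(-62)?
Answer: 205719/31 ≈ 6636.1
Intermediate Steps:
M = -688/31 (M = -21 - (-74)*(-1)/62 = -21 - 1*37/31 = -21 - 37/31 = -688/31 ≈ -22.194)
(M - 119)*(-47) = (-688/31 - 119)*(-47) = -4377/31*(-47) = 205719/31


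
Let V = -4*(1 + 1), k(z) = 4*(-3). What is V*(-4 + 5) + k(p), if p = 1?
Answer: -20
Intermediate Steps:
k(z) = -12
V = -8 (V = -4*2 = -8)
V*(-4 + 5) + k(p) = -8*(-4 + 5) - 12 = -8*1 - 12 = -8 - 12 = -20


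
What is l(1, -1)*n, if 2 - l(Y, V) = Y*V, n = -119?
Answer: -357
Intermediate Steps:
l(Y, V) = 2 - V*Y (l(Y, V) = 2 - Y*V = 2 - V*Y)
l(1, -1)*n = (2 - 1*(-1)*1)*(-119) = (2 + 1)*(-119) = 3*(-119) = -357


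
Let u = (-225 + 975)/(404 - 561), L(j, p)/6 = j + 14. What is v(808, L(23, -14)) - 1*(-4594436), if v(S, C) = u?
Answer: 721325702/157 ≈ 4.5944e+6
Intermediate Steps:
L(j, p) = 84 + 6*j (L(j, p) = 6*(j + 14) = 6*(14 + j) = 84 + 6*j)
u = -750/157 (u = 750/(-157) = 750*(-1/157) = -750/157 ≈ -4.7771)
v(S, C) = -750/157
v(808, L(23, -14)) - 1*(-4594436) = -750/157 - 1*(-4594436) = -750/157 + 4594436 = 721325702/157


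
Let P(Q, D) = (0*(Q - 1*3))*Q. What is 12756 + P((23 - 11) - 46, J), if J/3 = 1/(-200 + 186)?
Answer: 12756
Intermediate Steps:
J = -3/14 (J = 3/(-200 + 186) = 3/(-14) = 3*(-1/14) = -3/14 ≈ -0.21429)
P(Q, D) = 0 (P(Q, D) = (0*(Q - 3))*Q = (0*(-3 + Q))*Q = 0*Q = 0)
12756 + P((23 - 11) - 46, J) = 12756 + 0 = 12756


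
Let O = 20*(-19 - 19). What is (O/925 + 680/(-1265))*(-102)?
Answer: 6488832/46805 ≈ 138.64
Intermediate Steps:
O = -760 (O = 20*(-38) = -760)
(O/925 + 680/(-1265))*(-102) = (-760/925 + 680/(-1265))*(-102) = (-760*1/925 + 680*(-1/1265))*(-102) = (-152/185 - 136/253)*(-102) = -63616/46805*(-102) = 6488832/46805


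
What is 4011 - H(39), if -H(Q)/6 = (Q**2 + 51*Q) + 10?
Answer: 25131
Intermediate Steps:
H(Q) = -60 - 306*Q - 6*Q**2 (H(Q) = -6*((Q**2 + 51*Q) + 10) = -6*(10 + Q**2 + 51*Q) = -60 - 306*Q - 6*Q**2)
4011 - H(39) = 4011 - (-60 - 306*39 - 6*39**2) = 4011 - (-60 - 11934 - 6*1521) = 4011 - (-60 - 11934 - 9126) = 4011 - 1*(-21120) = 4011 + 21120 = 25131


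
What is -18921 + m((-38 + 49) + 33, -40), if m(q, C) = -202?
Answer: -19123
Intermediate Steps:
-18921 + m((-38 + 49) + 33, -40) = -18921 - 202 = -19123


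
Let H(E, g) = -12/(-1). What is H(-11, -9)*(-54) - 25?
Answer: -673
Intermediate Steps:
H(E, g) = 12 (H(E, g) = -12*(-1) = 12)
H(-11, -9)*(-54) - 25 = 12*(-54) - 25 = -648 - 25 = -673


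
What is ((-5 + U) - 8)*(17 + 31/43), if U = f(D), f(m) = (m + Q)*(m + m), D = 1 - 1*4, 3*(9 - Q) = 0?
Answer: -37338/43 ≈ -868.33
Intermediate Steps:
Q = 9 (Q = 9 - ⅓*0 = 9 + 0 = 9)
D = -3 (D = 1 - 4 = -3)
f(m) = 2*m*(9 + m) (f(m) = (m + 9)*(m + m) = (9 + m)*(2*m) = 2*m*(9 + m))
U = -36 (U = 2*(-3)*(9 - 3) = 2*(-3)*6 = -36)
((-5 + U) - 8)*(17 + 31/43) = ((-5 - 36) - 8)*(17 + 31/43) = (-41 - 8)*(17 + 31*(1/43)) = -49*(17 + 31/43) = -49*762/43 = -37338/43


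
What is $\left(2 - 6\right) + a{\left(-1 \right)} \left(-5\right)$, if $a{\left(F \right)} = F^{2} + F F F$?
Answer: $-4$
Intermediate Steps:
$a{\left(F \right)} = F^{2} + F^{3}$ ($a{\left(F \right)} = F^{2} + F^{2} F = F^{2} + F^{3}$)
$\left(2 - 6\right) + a{\left(-1 \right)} \left(-5\right) = \left(2 - 6\right) + \left(-1\right)^{2} \left(1 - 1\right) \left(-5\right) = -4 + 1 \cdot 0 \left(-5\right) = -4 + 0 \left(-5\right) = -4 + 0 = -4$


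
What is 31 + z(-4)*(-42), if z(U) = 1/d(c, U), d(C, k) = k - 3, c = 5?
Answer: 37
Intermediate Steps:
d(C, k) = -3 + k
z(U) = 1/(-3 + U)
31 + z(-4)*(-42) = 31 - 42/(-3 - 4) = 31 - 42/(-7) = 31 - ⅐*(-42) = 31 + 6 = 37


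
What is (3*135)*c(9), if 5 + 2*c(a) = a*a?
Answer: 15390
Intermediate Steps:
c(a) = -5/2 + a**2/2 (c(a) = -5/2 + (a*a)/2 = -5/2 + a**2/2)
(3*135)*c(9) = (3*135)*(-5/2 + (1/2)*9**2) = 405*(-5/2 + (1/2)*81) = 405*(-5/2 + 81/2) = 405*38 = 15390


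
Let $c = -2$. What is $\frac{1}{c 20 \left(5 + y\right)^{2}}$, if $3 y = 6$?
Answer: $- \frac{1}{1960} \approx -0.0005102$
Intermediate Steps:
$y = 2$ ($y = \frac{1}{3} \cdot 6 = 2$)
$\frac{1}{c 20 \left(5 + y\right)^{2}} = \frac{1}{\left(-2\right) 20 \left(5 + 2\right)^{2}} = \frac{1}{\left(-40\right) 7^{2}} = \frac{1}{\left(-40\right) 49} = \frac{1}{-1960} = - \frac{1}{1960}$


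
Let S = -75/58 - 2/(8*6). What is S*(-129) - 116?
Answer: 13035/232 ≈ 56.185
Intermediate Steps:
S = -929/696 (S = -75*1/58 - 2/48 = -75/58 - 2*1/48 = -75/58 - 1/24 = -929/696 ≈ -1.3348)
S*(-129) - 116 = -929/696*(-129) - 116 = 39947/232 - 116 = 13035/232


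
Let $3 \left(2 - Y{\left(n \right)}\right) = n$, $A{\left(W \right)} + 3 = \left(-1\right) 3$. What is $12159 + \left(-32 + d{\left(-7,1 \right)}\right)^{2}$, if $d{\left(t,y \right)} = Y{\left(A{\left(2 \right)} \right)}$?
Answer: $12943$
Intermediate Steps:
$A{\left(W \right)} = -6$ ($A{\left(W \right)} = -3 - 3 = -6$)
$Y{\left(n \right)} = 2 - \frac{n}{3}$
$d{\left(t,y \right)} = 4$ ($d{\left(t,y \right)} = 2 - -2 = 2 + 2 = 4$)
$12159 + \left(-32 + d{\left(-7,1 \right)}\right)^{2} = 12159 + \left(-32 + 4\right)^{2} = 12159 + \left(-28\right)^{2} = 12159 + 784 = 12943$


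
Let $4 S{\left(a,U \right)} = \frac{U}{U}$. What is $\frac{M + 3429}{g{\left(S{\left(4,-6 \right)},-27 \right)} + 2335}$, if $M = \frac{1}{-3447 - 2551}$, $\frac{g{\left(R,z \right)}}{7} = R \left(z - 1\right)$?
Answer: $\frac{20567141}{13711428} \approx 1.5$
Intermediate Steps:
$S{\left(a,U \right)} = \frac{1}{4}$ ($S{\left(a,U \right)} = \frac{U \frac{1}{U}}{4} = \frac{1}{4} \cdot 1 = \frac{1}{4}$)
$g{\left(R,z \right)} = 7 R \left(-1 + z\right)$ ($g{\left(R,z \right)} = 7 R \left(z - 1\right) = 7 R \left(-1 + z\right)$)
$M = - \frac{1}{5998}$ ($M = \frac{1}{-5998} = - \frac{1}{5998} \approx -0.00016672$)
$\frac{M + 3429}{g{\left(S{\left(4,-6 \right)},-27 \right)} + 2335} = \frac{- \frac{1}{5998} + 3429}{7 \cdot \frac{1}{4} \left(-1 - 27\right) + 2335} = \frac{20567141}{5998 \left(7 \cdot \frac{1}{4} \left(-28\right) + 2335\right)} = \frac{20567141}{5998 \left(-49 + 2335\right)} = \frac{20567141}{5998 \cdot 2286} = \frac{20567141}{5998} \cdot \frac{1}{2286} = \frac{20567141}{13711428}$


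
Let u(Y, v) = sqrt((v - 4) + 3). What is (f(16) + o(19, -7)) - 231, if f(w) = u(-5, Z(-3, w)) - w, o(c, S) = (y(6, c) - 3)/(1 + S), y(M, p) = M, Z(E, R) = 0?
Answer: -495/2 + I ≈ -247.5 + 1.0*I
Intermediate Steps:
o(c, S) = 3/(1 + S) (o(c, S) = (6 - 3)/(1 + S) = 3/(1 + S))
u(Y, v) = sqrt(-1 + v) (u(Y, v) = sqrt((-4 + v) + 3) = sqrt(-1 + v))
f(w) = I - w (f(w) = sqrt(-1 + 0) - w = sqrt(-1) - w = I - w)
(f(16) + o(19, -7)) - 231 = ((I - 1*16) + 3/(1 - 7)) - 231 = ((I - 16) + 3/(-6)) - 231 = ((-16 + I) + 3*(-1/6)) - 231 = ((-16 + I) - 1/2) - 231 = (-33/2 + I) - 231 = -495/2 + I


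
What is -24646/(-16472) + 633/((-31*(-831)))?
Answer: 107555397/70722532 ≈ 1.5208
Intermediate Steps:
-24646/(-16472) + 633/((-31*(-831))) = -24646*(-1/16472) + 633/25761 = 12323/8236 + 633*(1/25761) = 12323/8236 + 211/8587 = 107555397/70722532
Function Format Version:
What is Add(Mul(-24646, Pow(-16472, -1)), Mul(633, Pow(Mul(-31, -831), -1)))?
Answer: Rational(107555397, 70722532) ≈ 1.5208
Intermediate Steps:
Add(Mul(-24646, Pow(-16472, -1)), Mul(633, Pow(Mul(-31, -831), -1))) = Add(Mul(-24646, Rational(-1, 16472)), Mul(633, Pow(25761, -1))) = Add(Rational(12323, 8236), Mul(633, Rational(1, 25761))) = Add(Rational(12323, 8236), Rational(211, 8587)) = Rational(107555397, 70722532)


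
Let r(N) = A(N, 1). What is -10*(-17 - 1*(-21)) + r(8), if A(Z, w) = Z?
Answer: -32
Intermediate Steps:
r(N) = N
-10*(-17 - 1*(-21)) + r(8) = -10*(-17 - 1*(-21)) + 8 = -10*(-17 + 21) + 8 = -10*4 + 8 = -40 + 8 = -32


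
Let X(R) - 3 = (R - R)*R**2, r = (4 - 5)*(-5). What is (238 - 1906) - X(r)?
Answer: -1671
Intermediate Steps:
r = 5 (r = -1*(-5) = 5)
X(R) = 3 (X(R) = 3 + (R - R)*R**2 = 3 + 0*R**2 = 3 + 0 = 3)
(238 - 1906) - X(r) = (238 - 1906) - 1*3 = -1668 - 3 = -1671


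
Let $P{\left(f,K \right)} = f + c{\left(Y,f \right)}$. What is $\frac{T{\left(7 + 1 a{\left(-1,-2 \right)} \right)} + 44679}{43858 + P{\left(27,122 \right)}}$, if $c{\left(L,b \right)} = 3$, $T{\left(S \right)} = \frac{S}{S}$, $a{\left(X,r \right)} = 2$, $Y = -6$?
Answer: $\frac{5585}{5486} \approx 1.018$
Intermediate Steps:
$T{\left(S \right)} = 1$
$P{\left(f,K \right)} = 3 + f$ ($P{\left(f,K \right)} = f + 3 = 3 + f$)
$\frac{T{\left(7 + 1 a{\left(-1,-2 \right)} \right)} + 44679}{43858 + P{\left(27,122 \right)}} = \frac{1 + 44679}{43858 + \left(3 + 27\right)} = \frac{44680}{43858 + 30} = \frac{44680}{43888} = 44680 \cdot \frac{1}{43888} = \frac{5585}{5486}$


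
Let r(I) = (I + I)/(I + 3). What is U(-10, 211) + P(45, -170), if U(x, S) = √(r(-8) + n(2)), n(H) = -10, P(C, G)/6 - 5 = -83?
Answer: -468 + I*√170/5 ≈ -468.0 + 2.6077*I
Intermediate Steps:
P(C, G) = -468 (P(C, G) = 30 + 6*(-83) = 30 - 498 = -468)
r(I) = 2*I/(3 + I) (r(I) = (2*I)/(3 + I) = 2*I/(3 + I))
U(x, S) = I*√170/5 (U(x, S) = √(2*(-8)/(3 - 8) - 10) = √(2*(-8)/(-5) - 10) = √(2*(-8)*(-⅕) - 10) = √(16/5 - 10) = √(-34/5) = I*√170/5)
U(-10, 211) + P(45, -170) = I*√170/5 - 468 = -468 + I*√170/5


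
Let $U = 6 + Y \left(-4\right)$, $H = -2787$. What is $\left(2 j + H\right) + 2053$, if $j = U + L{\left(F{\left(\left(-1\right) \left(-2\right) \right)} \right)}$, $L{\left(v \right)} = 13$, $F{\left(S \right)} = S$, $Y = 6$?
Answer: $-744$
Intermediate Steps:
$U = -18$ ($U = 6 + 6 \left(-4\right) = 6 - 24 = -18$)
$j = -5$ ($j = -18 + 13 = -5$)
$\left(2 j + H\right) + 2053 = \left(2 \left(-5\right) - 2787\right) + 2053 = \left(-10 - 2787\right) + 2053 = -2797 + 2053 = -744$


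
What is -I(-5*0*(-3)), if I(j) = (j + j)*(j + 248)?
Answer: 0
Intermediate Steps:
I(j) = 2*j*(248 + j) (I(j) = (2*j)*(248 + j) = 2*j*(248 + j))
-I(-5*0*(-3)) = -2*-5*0*(-3)*(248 - 5*0*(-3)) = -2*0*(-3)*(248 + 0*(-3)) = -2*0*(248 + 0) = -2*0*248 = -1*0 = 0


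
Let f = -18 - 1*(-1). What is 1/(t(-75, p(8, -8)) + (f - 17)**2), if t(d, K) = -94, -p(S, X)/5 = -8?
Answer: 1/1062 ≈ 0.00094162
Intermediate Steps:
p(S, X) = 40 (p(S, X) = -5*(-8) = 40)
f = -17 (f = -18 + 1 = -17)
1/(t(-75, p(8, -8)) + (f - 17)**2) = 1/(-94 + (-17 - 17)**2) = 1/(-94 + (-34)**2) = 1/(-94 + 1156) = 1/1062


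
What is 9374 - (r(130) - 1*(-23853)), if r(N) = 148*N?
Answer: -33719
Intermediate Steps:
9374 - (r(130) - 1*(-23853)) = 9374 - (148*130 - 1*(-23853)) = 9374 - (19240 + 23853) = 9374 - 1*43093 = 9374 - 43093 = -33719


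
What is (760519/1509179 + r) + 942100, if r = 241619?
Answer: 1786444617220/1509179 ≈ 1.1837e+6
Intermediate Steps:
(760519/1509179 + r) + 942100 = (760519/1509179 + 241619) + 942100 = 364647081320/1509179 + 942100 = 1786444617220/1509179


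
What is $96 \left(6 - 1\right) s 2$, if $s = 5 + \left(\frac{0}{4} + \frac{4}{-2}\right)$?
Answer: $2880$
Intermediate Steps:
$s = 3$ ($s = 5 + \left(0 \cdot \frac{1}{4} + 4 \left(- \frac{1}{2}\right)\right) = 5 + \left(0 - 2\right) = 5 - 2 = 3$)
$96 \left(6 - 1\right) s 2 = 96 \left(6 - 1\right) 3 \cdot 2 = 96 \cdot 5 \cdot 3 \cdot 2 = 96 \cdot 15 \cdot 2 = 1440 \cdot 2 = 2880$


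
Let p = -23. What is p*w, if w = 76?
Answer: -1748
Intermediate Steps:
p*w = -23*76 = -1748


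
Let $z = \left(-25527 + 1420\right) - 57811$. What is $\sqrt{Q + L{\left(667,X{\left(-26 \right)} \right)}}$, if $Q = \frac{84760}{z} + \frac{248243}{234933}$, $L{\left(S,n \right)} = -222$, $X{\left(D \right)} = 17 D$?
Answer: $\frac{i \sqrt{253753318191640401219}}{1069180083} \approx 14.899 i$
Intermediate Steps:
$z = -81918$ ($z = -24107 - 57811 = -81918$)
$Q = \frac{70441499}{3207540249}$ ($Q = \frac{84760}{-81918} + \frac{248243}{234933} = 84760 \left(- \frac{1}{81918}\right) + 248243 \cdot \frac{1}{234933} = - \frac{42380}{40959} + \frac{248243}{234933} = \frac{70441499}{3207540249} \approx 0.021961$)
$\sqrt{Q + L{\left(667,X{\left(-26 \right)} \right)}} = \sqrt{\frac{70441499}{3207540249} - 222} = \sqrt{- \frac{712003493779}{3207540249}} = \frac{i \sqrt{253753318191640401219}}{1069180083}$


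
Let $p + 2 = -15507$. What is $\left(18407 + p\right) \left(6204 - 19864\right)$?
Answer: $-39586680$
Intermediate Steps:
$p = -15509$ ($p = -2 - 15507 = -15509$)
$\left(18407 + p\right) \left(6204 - 19864\right) = \left(18407 - 15509\right) \left(6204 - 19864\right) = 2898 \left(-13660\right) = -39586680$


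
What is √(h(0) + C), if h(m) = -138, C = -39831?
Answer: 3*I*√4441 ≈ 199.92*I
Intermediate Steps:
√(h(0) + C) = √(-138 - 39831) = √(-39969) = 3*I*√4441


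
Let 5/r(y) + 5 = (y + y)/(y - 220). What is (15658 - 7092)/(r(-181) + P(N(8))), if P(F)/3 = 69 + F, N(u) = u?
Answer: 7036969/188764 ≈ 37.279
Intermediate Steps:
P(F) = 207 + 3*F (P(F) = 3*(69 + F) = 207 + 3*F)
r(y) = 5/(-5 + 2*y/(-220 + y)) (r(y) = 5/(-5 + (y + y)/(y - 220)) = 5/(-5 + (2*y)/(-220 + y)) = 5/(-5 + 2*y/(-220 + y)))
(15658 - 7092)/(r(-181) + P(N(8))) = (15658 - 7092)/(5*(220 - 1*(-181))/(-1100 + 3*(-181)) + (207 + 3*8)) = 8566/(5*(220 + 181)/(-1100 - 543) + (207 + 24)) = 8566/(5*401/(-1643) + 231) = 8566/(5*(-1/1643)*401 + 231) = 8566/(-2005/1643 + 231) = 8566/(377528/1643) = 8566*(1643/377528) = 7036969/188764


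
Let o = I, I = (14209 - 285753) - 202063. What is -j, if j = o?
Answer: 473607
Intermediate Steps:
I = -473607 (I = -271544 - 202063 = -473607)
o = -473607
j = -473607
-j = -1*(-473607) = 473607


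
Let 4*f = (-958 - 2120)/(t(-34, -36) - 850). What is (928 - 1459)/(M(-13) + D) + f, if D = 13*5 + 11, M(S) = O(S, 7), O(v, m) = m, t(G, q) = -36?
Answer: -813195/147076 ≈ -5.5291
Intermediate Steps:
M(S) = 7
D = 76 (D = 65 + 11 = 76)
f = 1539/1772 (f = ((-958 - 2120)/(-36 - 850))/4 = (-3078/(-886))/4 = (-3078*(-1/886))/4 = (¼)*(1539/443) = 1539/1772 ≈ 0.86851)
(928 - 1459)/(M(-13) + D) + f = (928 - 1459)/(7 + 76) + 1539/1772 = -531/83 + 1539/1772 = -813195/147076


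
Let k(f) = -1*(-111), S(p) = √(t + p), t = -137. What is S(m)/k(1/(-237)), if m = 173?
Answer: 2/37 ≈ 0.054054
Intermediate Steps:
S(p) = √(-137 + p)
k(f) = 111
S(m)/k(1/(-237)) = √(-137 + 173)/111 = √36*(1/111) = 6*(1/111) = 2/37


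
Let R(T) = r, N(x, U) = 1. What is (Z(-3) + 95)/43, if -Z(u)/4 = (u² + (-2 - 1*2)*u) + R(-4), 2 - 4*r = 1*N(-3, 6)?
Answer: 10/43 ≈ 0.23256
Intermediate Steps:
r = ¼ (r = ½ - 1/4 = ½ - ¼*1 = ½ - ¼ = ¼ ≈ 0.25000)
R(T) = ¼
Z(u) = -1 - 4*u² + 16*u (Z(u) = -4*((u² + (-2 - 1*2)*u) + ¼) = -4*((u² + (-2 - 2)*u) + ¼) = -4*((u² - 4*u) + ¼) = -4*(¼ + u² - 4*u) = -1 - 4*u² + 16*u)
(Z(-3) + 95)/43 = ((-1 - 4*(-3)² + 16*(-3)) + 95)/43 = ((-1 - 4*9 - 48) + 95)/43 = ((-1 - 36 - 48) + 95)/43 = (-85 + 95)/43 = (1/43)*10 = 10/43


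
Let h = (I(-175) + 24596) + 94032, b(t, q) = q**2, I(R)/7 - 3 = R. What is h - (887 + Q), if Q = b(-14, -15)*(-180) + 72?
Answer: 156965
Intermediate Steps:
I(R) = 21 + 7*R
h = 117424 (h = ((21 + 7*(-175)) + 24596) + 94032 = ((21 - 1225) + 24596) + 94032 = (-1204 + 24596) + 94032 = 23392 + 94032 = 117424)
Q = -40428 (Q = (-15)**2*(-180) + 72 = 225*(-180) + 72 = -40500 + 72 = -40428)
h - (887 + Q) = 117424 - (887 - 40428) = 117424 - 1*(-39541) = 117424 + 39541 = 156965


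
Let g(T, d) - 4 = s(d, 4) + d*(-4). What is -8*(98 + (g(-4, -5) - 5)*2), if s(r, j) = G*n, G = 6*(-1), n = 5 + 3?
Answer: -320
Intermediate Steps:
n = 8
G = -6
s(r, j) = -48 (s(r, j) = -6*8 = -48)
g(T, d) = -44 - 4*d (g(T, d) = 4 + (-48 + d*(-4)) = 4 + (-48 - 4*d) = -44 - 4*d)
-8*(98 + (g(-4, -5) - 5)*2) = -8*(98 + ((-44 - 4*(-5)) - 5)*2) = -8*(98 + ((-44 + 20) - 5)*2) = -8*(98 + (-24 - 5)*2) = -8*(98 - 29*2) = -8*(98 - 58) = -8*40 = -320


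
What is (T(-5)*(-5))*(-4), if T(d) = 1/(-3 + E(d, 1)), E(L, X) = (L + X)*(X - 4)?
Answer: 20/9 ≈ 2.2222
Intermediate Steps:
E(L, X) = (-4 + X)*(L + X) (E(L, X) = (L + X)*(-4 + X) = (-4 + X)*(L + X))
T(d) = 1/(-6 - 3*d) (T(d) = 1/(-3 + (1² - 4*d - 4*1 + d*1)) = 1/(-3 + (1 - 4*d - 4 + d)) = 1/(-3 + (-3 - 3*d)) = 1/(-6 - 3*d))
(T(-5)*(-5))*(-4) = (-1/(6 + 3*(-5))*(-5))*(-4) = (-1/(6 - 15)*(-5))*(-4) = (-1/(-9)*(-5))*(-4) = (-1*(-⅑)*(-5))*(-4) = ((⅑)*(-5))*(-4) = -5/9*(-4) = 20/9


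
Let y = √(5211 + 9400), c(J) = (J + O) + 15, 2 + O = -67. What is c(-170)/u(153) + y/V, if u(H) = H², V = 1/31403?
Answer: -224/23409 + 31403*√14611 ≈ 3.7959e+6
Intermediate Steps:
O = -69 (O = -2 - 67 = -69)
c(J) = -54 + J (c(J) = (J - 69) + 15 = (-69 + J) + 15 = -54 + J)
V = 1/31403 ≈ 3.1844e-5
y = √14611 ≈ 120.88
c(-170)/u(153) + y/V = (-54 - 170)/(153²) + √14611/(1/31403) = -224/23409 + √14611*31403 = -224*1/23409 + 31403*√14611 = -224/23409 + 31403*√14611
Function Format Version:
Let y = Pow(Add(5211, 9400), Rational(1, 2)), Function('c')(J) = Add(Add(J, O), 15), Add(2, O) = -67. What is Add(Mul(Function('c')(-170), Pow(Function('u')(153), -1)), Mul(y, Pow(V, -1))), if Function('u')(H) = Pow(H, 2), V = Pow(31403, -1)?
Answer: Add(Rational(-224, 23409), Mul(31403, Pow(14611, Rational(1, 2)))) ≈ 3.7959e+6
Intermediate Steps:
O = -69 (O = Add(-2, -67) = -69)
Function('c')(J) = Add(-54, J) (Function('c')(J) = Add(Add(J, -69), 15) = Add(Add(-69, J), 15) = Add(-54, J))
V = Rational(1, 31403) ≈ 3.1844e-5
y = Pow(14611, Rational(1, 2)) ≈ 120.88
Add(Mul(Function('c')(-170), Pow(Function('u')(153), -1)), Mul(y, Pow(V, -1))) = Add(Mul(Add(-54, -170), Pow(Pow(153, 2), -1)), Mul(Pow(14611, Rational(1, 2)), Pow(Rational(1, 31403), -1))) = Add(Mul(-224, Pow(23409, -1)), Mul(Pow(14611, Rational(1, 2)), 31403)) = Add(Mul(-224, Rational(1, 23409)), Mul(31403, Pow(14611, Rational(1, 2)))) = Add(Rational(-224, 23409), Mul(31403, Pow(14611, Rational(1, 2))))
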